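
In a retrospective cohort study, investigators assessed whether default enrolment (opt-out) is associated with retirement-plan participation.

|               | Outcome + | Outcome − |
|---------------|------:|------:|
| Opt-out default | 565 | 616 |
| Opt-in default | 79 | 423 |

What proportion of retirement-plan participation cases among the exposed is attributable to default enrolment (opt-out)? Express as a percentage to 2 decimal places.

67.11

Cells: a = 565, b = 616, c = 79, d = 423.
Risk in exposed = 565/1181 = 0.47841; risk in unexposed = 79/502 = 0.15737.
RR = 0.47841/0.15737 = 3.04001
AR% = (RR − 1)/RR × 100 = (3.04001 − 1)/3.04001 × 100 = 67.1054%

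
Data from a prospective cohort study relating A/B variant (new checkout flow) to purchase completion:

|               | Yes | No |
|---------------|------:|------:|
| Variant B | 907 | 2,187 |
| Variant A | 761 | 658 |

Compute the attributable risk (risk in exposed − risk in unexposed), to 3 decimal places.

Cells: a = 907, b = 2187, c = 761, d = 658.
Risk in exposed = 907/3094 = 0.293148; risk in unexposed = 761/1419 = 0.536293.
Risk difference = 0.293148 − 0.536293 = -0.243145

-0.243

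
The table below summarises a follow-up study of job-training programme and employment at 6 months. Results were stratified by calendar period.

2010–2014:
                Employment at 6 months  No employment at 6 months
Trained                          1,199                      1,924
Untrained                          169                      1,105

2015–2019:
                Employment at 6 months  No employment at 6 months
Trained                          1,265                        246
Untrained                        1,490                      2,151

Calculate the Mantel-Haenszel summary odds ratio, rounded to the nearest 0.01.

5.72

OR_MH = Σ(aᵢdᵢ/nᵢ) / Σ(bᵢcᵢ/nᵢ), where nᵢ is the stratum total.
Stratum 1 (2010–2014): n = 4397; a·d/n = 1199·1105/4397 = 301.3179; b·c/n = 1924·169/4397 = 73.9495
Stratum 2 (2015–2019): n = 5152; a·d/n = 1265·2151/5152 = 528.1473; b·c/n = 246·1490/5152 = 71.1452
OR_MH = (301.3179 + 528.1473) / (73.9495 + 71.1452) = 829.4653 / 145.0947 = 5.71672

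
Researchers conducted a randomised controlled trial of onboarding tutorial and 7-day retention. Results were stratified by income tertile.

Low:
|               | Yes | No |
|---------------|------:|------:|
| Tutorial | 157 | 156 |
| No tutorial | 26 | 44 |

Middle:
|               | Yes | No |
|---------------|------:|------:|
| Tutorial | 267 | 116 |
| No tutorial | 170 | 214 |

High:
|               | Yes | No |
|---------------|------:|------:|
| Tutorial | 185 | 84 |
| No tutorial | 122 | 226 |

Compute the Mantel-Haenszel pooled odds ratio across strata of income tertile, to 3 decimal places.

3.030

OR_MH = Σ(aᵢdᵢ/nᵢ) / Σ(bᵢcᵢ/nᵢ), where nᵢ is the stratum total.
Stratum 1 (Low): n = 383; a·d/n = 157·44/383 = 18.0366; b·c/n = 156·26/383 = 10.5901
Stratum 2 (Middle): n = 767; a·d/n = 267·214/767 = 74.4954; b·c/n = 116·170/767 = 25.7106
Stratum 3 (High): n = 617; a·d/n = 185·226/617 = 67.7634; b·c/n = 84·122/617 = 16.6094
OR_MH = (18.0366 + 74.4954 + 67.7634) / (10.5901 + 25.7106 + 16.6094) = 160.2954 / 52.9100 = 3.02958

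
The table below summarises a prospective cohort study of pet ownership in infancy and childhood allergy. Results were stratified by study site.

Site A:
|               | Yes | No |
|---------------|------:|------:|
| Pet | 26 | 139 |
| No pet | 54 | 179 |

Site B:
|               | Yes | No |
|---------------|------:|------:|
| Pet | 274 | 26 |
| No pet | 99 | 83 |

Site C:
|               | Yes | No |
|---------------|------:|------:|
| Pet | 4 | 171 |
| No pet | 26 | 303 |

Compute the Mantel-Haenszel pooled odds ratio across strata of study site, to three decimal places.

1.856

OR_MH = Σ(aᵢdᵢ/nᵢ) / Σ(bᵢcᵢ/nᵢ), where nᵢ is the stratum total.
Stratum 1 (Site A): n = 398; a·d/n = 26·179/398 = 11.6935; b·c/n = 139·54/398 = 18.8593
Stratum 2 (Site B): n = 482; a·d/n = 274·83/482 = 47.1826; b·c/n = 26·99/482 = 5.3402
Stratum 3 (Site C): n = 504; a·d/n = 4·303/504 = 2.4048; b·c/n = 171·26/504 = 8.8214
OR_MH = (11.6935 + 47.1826 + 2.4048) / (18.8593 + 5.3402 + 8.8214) = 61.2808 / 33.0210 = 1.85581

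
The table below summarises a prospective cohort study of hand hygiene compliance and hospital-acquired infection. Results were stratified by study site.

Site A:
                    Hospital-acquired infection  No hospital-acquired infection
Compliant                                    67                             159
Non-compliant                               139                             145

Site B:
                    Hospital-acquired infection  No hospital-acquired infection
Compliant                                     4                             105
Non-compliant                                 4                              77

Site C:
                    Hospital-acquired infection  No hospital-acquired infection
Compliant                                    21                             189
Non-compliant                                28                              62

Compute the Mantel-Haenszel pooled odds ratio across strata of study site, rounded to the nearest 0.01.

0.40

OR_MH = Σ(aᵢdᵢ/nᵢ) / Σ(bᵢcᵢ/nᵢ), where nᵢ is the stratum total.
Stratum 1 (Site A): n = 510; a·d/n = 67·145/510 = 19.0490; b·c/n = 159·139/510 = 43.3353
Stratum 2 (Site B): n = 190; a·d/n = 4·77/190 = 1.6211; b·c/n = 105·4/190 = 2.2105
Stratum 3 (Site C): n = 300; a·d/n = 21·62/300 = 4.3400; b·c/n = 189·28/300 = 17.6400
OR_MH = (19.0490 + 1.6211 + 4.3400) / (43.3353 + 2.2105 + 17.6400) = 25.0101 / 63.1858 = 0.39582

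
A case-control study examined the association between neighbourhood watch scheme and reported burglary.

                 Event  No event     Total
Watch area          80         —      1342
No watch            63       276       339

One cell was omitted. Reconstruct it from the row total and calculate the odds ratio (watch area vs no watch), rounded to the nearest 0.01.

0.28

The missing cell is in the exposed row: 1342 − 80 = 1262.
So a = 80, b = 1262, c = 63, d = 276.
OR = (a·d)/(b·c) = (80 × 276) / (1262 × 63) = 22080 / 79506 = 0.27771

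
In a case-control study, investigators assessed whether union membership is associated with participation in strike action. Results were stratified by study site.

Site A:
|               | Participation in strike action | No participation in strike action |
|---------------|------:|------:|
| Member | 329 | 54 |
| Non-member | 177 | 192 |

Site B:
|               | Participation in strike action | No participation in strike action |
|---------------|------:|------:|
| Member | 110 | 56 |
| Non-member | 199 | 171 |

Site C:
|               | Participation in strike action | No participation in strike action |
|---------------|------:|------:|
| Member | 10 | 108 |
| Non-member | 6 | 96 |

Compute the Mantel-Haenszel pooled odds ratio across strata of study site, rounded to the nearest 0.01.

3.39

OR_MH = Σ(aᵢdᵢ/nᵢ) / Σ(bᵢcᵢ/nᵢ), where nᵢ is the stratum total.
Stratum 1 (Site A): n = 752; a·d/n = 329·192/752 = 84.0000; b·c/n = 54·177/752 = 12.7101
Stratum 2 (Site B): n = 536; a·d/n = 110·171/536 = 35.0933; b·c/n = 56·199/536 = 20.7910
Stratum 3 (Site C): n = 220; a·d/n = 10·96/220 = 4.3636; b·c/n = 108·6/220 = 2.9455
OR_MH = (84.0000 + 35.0933 + 4.3636) / (12.7101 + 20.7910 + 2.9455) = 123.4569 / 36.4466 = 3.38734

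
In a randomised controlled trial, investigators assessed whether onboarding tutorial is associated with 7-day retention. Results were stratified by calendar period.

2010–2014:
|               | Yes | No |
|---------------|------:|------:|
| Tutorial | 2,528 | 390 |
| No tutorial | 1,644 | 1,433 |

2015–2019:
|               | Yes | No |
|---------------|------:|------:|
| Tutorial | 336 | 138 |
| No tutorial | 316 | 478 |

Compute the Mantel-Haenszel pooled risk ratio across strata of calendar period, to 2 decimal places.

RR_MH = Σ(aᵢ·n₀ᵢ/nᵢ) / Σ(cᵢ·n₁ᵢ/nᵢ), with n₁ᵢ = aᵢ+bᵢ (exposed), n₀ᵢ = cᵢ+dᵢ (unexposed), nᵢ = n₁ᵢ+n₀ᵢ.
Stratum 1 (2010–2014): n₁ = 2918, n₀ = 3077, n = 5995; a·n₀/n = 2528·3077/5995 = 1297.5239; c·n₁/n = 1644·2918/5995 = 800.1988
Stratum 2 (2015–2019): n₁ = 474, n₀ = 794, n = 1268; a·n₀/n = 336·794/1268 = 210.3975; c·n₁/n = 316·474/1268 = 118.1262
RR_MH = (1297.5239 + 210.3975) / (800.1988 + 118.1262) = 1507.9214 / 918.3250 = 1.64203

1.64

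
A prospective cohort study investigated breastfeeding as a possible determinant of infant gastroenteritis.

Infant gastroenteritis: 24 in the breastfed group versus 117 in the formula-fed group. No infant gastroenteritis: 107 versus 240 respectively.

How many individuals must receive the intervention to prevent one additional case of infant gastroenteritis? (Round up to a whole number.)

7

Risk in treated group = 24/131 = 0.18321; risk in control = 117/357 = 0.32773.
Absolute risk reduction = 0.32773 − 0.18321 = 0.14452
NNT = 1 / ARR = 1 / 0.14452 = 6.919 → round up → 7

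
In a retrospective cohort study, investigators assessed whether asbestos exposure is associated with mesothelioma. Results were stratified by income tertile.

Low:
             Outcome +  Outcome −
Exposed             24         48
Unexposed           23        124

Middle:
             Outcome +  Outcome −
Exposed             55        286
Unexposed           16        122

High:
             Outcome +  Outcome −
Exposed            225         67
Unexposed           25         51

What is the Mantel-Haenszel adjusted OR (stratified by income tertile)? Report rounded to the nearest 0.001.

OR_MH = Σ(aᵢdᵢ/nᵢ) / Σ(bᵢcᵢ/nᵢ), where nᵢ is the stratum total.
Stratum 1 (Low): n = 219; a·d/n = 24·124/219 = 13.5890; b·c/n = 48·23/219 = 5.0411
Stratum 2 (Middle): n = 479; a·d/n = 55·122/479 = 14.0084; b·c/n = 286·16/479 = 9.5532
Stratum 3 (High): n = 368; a·d/n = 225·51/368 = 31.1821; b·c/n = 67·25/368 = 4.5516
OR_MH = (13.5890 + 14.0084 + 31.1821) / (5.0411 + 9.5532 + 4.5516) = 58.7795 / 19.1460 = 3.07007

3.070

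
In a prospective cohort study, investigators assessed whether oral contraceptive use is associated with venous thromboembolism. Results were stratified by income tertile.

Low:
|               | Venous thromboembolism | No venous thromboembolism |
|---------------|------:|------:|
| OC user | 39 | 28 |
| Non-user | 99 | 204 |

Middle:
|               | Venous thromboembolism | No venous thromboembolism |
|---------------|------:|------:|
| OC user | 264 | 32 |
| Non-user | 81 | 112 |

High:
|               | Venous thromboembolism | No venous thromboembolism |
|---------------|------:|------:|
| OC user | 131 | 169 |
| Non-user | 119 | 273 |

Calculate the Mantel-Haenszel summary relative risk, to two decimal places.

1.77

RR_MH = Σ(aᵢ·n₀ᵢ/nᵢ) / Σ(cᵢ·n₁ᵢ/nᵢ), with n₁ᵢ = aᵢ+bᵢ (exposed), n₀ᵢ = cᵢ+dᵢ (unexposed), nᵢ = n₁ᵢ+n₀ᵢ.
Stratum 1 (Low): n₁ = 67, n₀ = 303, n = 370; a·n₀/n = 39·303/370 = 31.9378; c·n₁/n = 99·67/370 = 17.9270
Stratum 2 (Middle): n₁ = 296, n₀ = 193, n = 489; a·n₀/n = 264·193/489 = 104.1963; c·n₁/n = 81·296/489 = 49.0307
Stratum 3 (High): n₁ = 300, n₀ = 392, n = 692; a·n₀/n = 131·392/692 = 74.2081; c·n₁/n = 119·300/692 = 51.5896
RR_MH = (31.9378 + 104.1963 + 74.2081) / (17.9270 + 49.0307 + 51.5896) = 210.3422 / 118.5473 = 1.77433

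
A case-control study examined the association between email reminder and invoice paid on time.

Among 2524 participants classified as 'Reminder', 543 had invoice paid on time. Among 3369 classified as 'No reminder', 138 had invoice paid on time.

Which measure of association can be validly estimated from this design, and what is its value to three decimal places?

From the description: a = 543, b = 1981, c = 138, d = 3231.
This is a case-control study: participants were sampled on outcome status, so risks in the source population cannot be estimated directly — relative risk is not valid here. The odds ratio is the appropriate measure.
OR = (a·d)/(b·c) = (543 × 3231) / (1981 × 138) = 1754433 / 273378 = 6.41761

6.418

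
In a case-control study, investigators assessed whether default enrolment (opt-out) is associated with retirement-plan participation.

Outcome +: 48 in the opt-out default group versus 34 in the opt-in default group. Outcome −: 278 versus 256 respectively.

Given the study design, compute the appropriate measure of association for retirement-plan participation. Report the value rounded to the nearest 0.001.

From the description: a = 48, b = 278, c = 34, d = 256.
This is a case-control study: participants were sampled on outcome status, so risks in the source population cannot be estimated directly — relative risk is not valid here. The odds ratio is the appropriate measure.
OR = (a·d)/(b·c) = (48 × 256) / (278 × 34) = 12288 / 9452 = 1.30004

1.300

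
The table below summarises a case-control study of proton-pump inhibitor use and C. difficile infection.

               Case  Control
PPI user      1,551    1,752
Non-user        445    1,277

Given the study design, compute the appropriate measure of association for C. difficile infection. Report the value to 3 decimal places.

Cells: a = 1551, b = 1752, c = 445, d = 1277.
This is a case-control study: participants were sampled on outcome status, so risks in the source population cannot be estimated directly — relative risk is not valid here. The odds ratio is the appropriate measure.
OR = (a·d)/(b·c) = (1551 × 1277) / (1752 × 445) = 1980627 / 779640 = 2.54044

2.540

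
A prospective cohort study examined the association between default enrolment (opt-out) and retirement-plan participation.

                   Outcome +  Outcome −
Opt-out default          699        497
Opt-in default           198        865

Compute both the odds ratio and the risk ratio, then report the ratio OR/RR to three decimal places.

1.958

Cells: a = 699, b = 497, c = 198, d = 865.
OR = (699·865)/(497·198) = 604635/98406 = 6.14429
Risk in exposed = 699/1196 = 0.58445; risk in unexposed = 198/1063 = 0.18627; RR = 3.13772
OR/RR = 6.14429 / 3.13772 = 1.95820
The outcome is not rare, so the OR lies further from 1 than the RR.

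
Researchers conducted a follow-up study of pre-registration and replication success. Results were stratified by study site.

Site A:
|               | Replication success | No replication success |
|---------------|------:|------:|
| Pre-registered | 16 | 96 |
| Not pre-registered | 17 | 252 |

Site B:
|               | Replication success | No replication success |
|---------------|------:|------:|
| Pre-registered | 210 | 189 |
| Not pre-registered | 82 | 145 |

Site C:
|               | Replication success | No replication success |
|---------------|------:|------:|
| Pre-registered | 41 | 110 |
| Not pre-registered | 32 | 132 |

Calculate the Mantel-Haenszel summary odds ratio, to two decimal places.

OR_MH = Σ(aᵢdᵢ/nᵢ) / Σ(bᵢcᵢ/nᵢ), where nᵢ is the stratum total.
Stratum 1 (Site A): n = 381; a·d/n = 16·252/381 = 10.5827; b·c/n = 96·17/381 = 4.2835
Stratum 2 (Site B): n = 626; a·d/n = 210·145/626 = 48.6422; b·c/n = 189·82/626 = 24.7572
Stratum 3 (Site C): n = 315; a·d/n = 41·132/315 = 17.1810; b·c/n = 110·32/315 = 11.1746
OR_MH = (10.5827 + 48.6422 + 17.1810) / (4.2835 + 24.7572 + 11.1746) = 76.4058 / 40.2153 = 1.89992

1.90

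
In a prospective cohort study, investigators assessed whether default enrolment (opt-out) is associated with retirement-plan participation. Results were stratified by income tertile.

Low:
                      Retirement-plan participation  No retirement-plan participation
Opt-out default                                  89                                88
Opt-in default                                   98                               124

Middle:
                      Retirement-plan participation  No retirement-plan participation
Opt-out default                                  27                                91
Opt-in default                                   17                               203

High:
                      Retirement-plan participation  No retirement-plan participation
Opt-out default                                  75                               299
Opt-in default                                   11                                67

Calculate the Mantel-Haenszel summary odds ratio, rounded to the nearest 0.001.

OR_MH = Σ(aᵢdᵢ/nᵢ) / Σ(bᵢcᵢ/nᵢ), where nᵢ is the stratum total.
Stratum 1 (Low): n = 399; a·d/n = 89·124/399 = 27.6591; b·c/n = 88·98/399 = 21.6140
Stratum 2 (Middle): n = 338; a·d/n = 27·203/338 = 16.2160; b·c/n = 91·17/338 = 4.5769
Stratum 3 (High): n = 452; a·d/n = 75·67/452 = 11.1173; b·c/n = 299·11/452 = 7.2765
OR_MH = (27.6591 + 16.2160 + 11.1173) / (21.6140 + 4.5769 + 7.2765) = 54.9924 / 33.4675 = 1.64316

1.643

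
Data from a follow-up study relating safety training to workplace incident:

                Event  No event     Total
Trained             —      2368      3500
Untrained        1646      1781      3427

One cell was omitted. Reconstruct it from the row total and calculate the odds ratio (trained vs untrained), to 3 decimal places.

The missing cell is in the exposed row: 3500 − 2368 = 1132.
So a = 1132, b = 2368, c = 1646, d = 1781.
OR = (a·d)/(b·c) = (1132 × 1781) / (2368 × 1646) = 2016092 / 3897728 = 0.51725

0.517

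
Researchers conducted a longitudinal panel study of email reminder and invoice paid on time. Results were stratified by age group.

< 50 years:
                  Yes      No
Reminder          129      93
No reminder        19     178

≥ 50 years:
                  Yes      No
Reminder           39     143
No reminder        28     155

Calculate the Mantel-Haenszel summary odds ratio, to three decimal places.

OR_MH = Σ(aᵢdᵢ/nᵢ) / Σ(bᵢcᵢ/nᵢ), where nᵢ is the stratum total.
Stratum 1 (< 50 years): n = 419; a·d/n = 129·178/419 = 54.8019; b·c/n = 93·19/419 = 4.2172
Stratum 2 (≥ 50 years): n = 365; a·d/n = 39·155/365 = 16.5616; b·c/n = 143·28/365 = 10.9699
OR_MH = (54.8019 + 16.5616) / (4.2172 + 10.9699) = 71.3636 / 15.1870 = 4.69897

4.699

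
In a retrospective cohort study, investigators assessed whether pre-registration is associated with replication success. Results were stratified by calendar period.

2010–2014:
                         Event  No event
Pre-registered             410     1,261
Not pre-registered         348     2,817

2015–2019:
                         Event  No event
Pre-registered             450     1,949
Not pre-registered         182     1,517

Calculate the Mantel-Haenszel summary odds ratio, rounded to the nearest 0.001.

OR_MH = Σ(aᵢdᵢ/nᵢ) / Σ(bᵢcᵢ/nᵢ), where nᵢ is the stratum total.
Stratum 1 (2010–2014): n = 4836; a·d/n = 410·2817/4836 = 238.8275; b·c/n = 1261·348/4836 = 90.7419
Stratum 2 (2015–2019): n = 4098; a·d/n = 450·1517/4098 = 166.5813; b·c/n = 1949·182/4098 = 86.5588
OR_MH = (238.8275 + 166.5813) / (90.7419 + 86.5588) = 405.4088 / 177.3007 = 2.28656

2.287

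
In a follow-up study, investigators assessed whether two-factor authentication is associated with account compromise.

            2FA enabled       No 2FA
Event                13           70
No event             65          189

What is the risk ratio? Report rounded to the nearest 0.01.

0.62

Reading the table with exposure as columns: a = 13 (2FA enabled, case), b = 65 (2FA enabled, non-case), c = 70 (No 2FA, case), d = 189.
Risk in exposed = 13/78 = 0.16667; risk in unexposed = 70/259 = 0.27027.
RR = 0.16667 / 0.27027 = 0.61667
The risk is 38% lower among the exposed than among the unexposed.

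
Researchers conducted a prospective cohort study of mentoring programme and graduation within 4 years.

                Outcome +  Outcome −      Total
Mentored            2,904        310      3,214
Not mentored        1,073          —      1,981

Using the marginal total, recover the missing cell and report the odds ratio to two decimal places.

The missing cell is in the unexposed row: 1981 − 1073 = 908.
So a = 2904, b = 310, c = 1073, d = 908.
OR = (a·d)/(b·c) = (2904 × 908) / (310 × 1073) = 2636832 / 332630 = 7.92722

7.93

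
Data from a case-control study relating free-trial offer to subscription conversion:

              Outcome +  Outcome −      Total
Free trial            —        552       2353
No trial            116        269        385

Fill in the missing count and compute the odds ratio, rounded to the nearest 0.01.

The missing cell is in the exposed row: 2353 − 552 = 1801.
So a = 1801, b = 552, c = 116, d = 269.
OR = (a·d)/(b·c) = (1801 × 269) / (552 × 116) = 484469 / 64032 = 7.56605

7.57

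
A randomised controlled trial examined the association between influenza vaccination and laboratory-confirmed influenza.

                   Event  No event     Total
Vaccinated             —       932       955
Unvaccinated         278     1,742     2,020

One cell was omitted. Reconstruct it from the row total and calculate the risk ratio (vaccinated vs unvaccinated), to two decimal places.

The missing cell is in the exposed row: 955 − 932 = 23.
So a = 23, b = 932, c = 278, d = 1742.
RR = [a/(a+b)] / [c/(c+d)] = (23/955) / (278/2020) = 0.02408/0.13762 = 0.17500

0.17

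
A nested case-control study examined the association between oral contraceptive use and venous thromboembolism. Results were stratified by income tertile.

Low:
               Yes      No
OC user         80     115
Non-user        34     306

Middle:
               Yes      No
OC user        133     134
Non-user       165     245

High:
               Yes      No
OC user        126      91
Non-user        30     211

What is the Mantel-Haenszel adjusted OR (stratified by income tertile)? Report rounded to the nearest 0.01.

OR_MH = Σ(aᵢdᵢ/nᵢ) / Σ(bᵢcᵢ/nᵢ), where nᵢ is the stratum total.
Stratum 1 (Low): n = 535; a·d/n = 80·306/535 = 45.7570; b·c/n = 115·34/535 = 7.3084
Stratum 2 (Middle): n = 677; a·d/n = 133·245/677 = 48.1315; b·c/n = 134·165/677 = 32.6588
Stratum 3 (High): n = 458; a·d/n = 126·211/458 = 58.0480; b·c/n = 91·30/458 = 5.9607
OR_MH = (45.7570 + 48.1315 + 58.0480) / (7.3084 + 32.6588 + 5.9607) = 151.9365 / 45.9279 = 3.30815

3.31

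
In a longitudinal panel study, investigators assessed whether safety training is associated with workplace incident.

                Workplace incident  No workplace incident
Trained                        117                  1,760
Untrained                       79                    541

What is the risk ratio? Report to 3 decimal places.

Cells: a = 117, b = 1760, c = 79, d = 541.
Risk in exposed = 117/1877 = 0.06233; risk in unexposed = 79/620 = 0.12742.
RR = 0.06233 / 0.12742 = 0.48920
The risk is 51% lower among the exposed than among the unexposed.

0.489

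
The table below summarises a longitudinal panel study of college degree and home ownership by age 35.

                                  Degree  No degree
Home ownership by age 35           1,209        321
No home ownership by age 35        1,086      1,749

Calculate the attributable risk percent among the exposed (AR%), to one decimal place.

70.6

Reading the table with exposure as columns: a = 1209 (Degree, case), b = 1086 (Degree, non-case), c = 321 (No degree, case), d = 1749.
Risk in exposed = 1209/2295 = 0.52680; risk in unexposed = 321/2070 = 0.15507.
RR = 0.52680/0.15507 = 3.39710
AR% = (RR − 1)/RR × 100 = (3.39710 − 1)/3.39710 × 100 = 70.5632%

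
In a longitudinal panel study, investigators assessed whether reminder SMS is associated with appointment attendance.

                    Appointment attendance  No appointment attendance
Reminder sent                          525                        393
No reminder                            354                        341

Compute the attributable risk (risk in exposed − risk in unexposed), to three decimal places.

Cells: a = 525, b = 393, c = 354, d = 341.
Risk in exposed = 525/918 = 0.571895; risk in unexposed = 354/695 = 0.509353.
Risk difference = 0.571895 − 0.509353 = 0.062543

0.063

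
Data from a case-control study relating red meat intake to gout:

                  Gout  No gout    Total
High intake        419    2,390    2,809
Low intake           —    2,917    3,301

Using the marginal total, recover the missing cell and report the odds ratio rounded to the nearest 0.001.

1.332

The missing cell is in the unexposed row: 3301 − 2917 = 384.
So a = 419, b = 2390, c = 384, d = 2917.
OR = (a·d)/(b·c) = (419 × 2917) / (2390 × 384) = 1222223 / 917760 = 1.33175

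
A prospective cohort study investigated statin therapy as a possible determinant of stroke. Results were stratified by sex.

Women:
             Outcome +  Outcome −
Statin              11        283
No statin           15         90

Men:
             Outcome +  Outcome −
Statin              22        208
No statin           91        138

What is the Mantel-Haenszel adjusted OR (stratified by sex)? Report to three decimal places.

OR_MH = Σ(aᵢdᵢ/nᵢ) / Σ(bᵢcᵢ/nᵢ), where nᵢ is the stratum total.
Stratum 1 (Women): n = 399; a·d/n = 11·90/399 = 2.4812; b·c/n = 283·15/399 = 10.6391
Stratum 2 (Men): n = 459; a·d/n = 22·138/459 = 6.6144; b·c/n = 208·91/459 = 41.2375
OR_MH = (2.4812 + 6.6144) / (10.6391 + 41.2375) = 9.0956 / 51.8766 = 0.17533

0.175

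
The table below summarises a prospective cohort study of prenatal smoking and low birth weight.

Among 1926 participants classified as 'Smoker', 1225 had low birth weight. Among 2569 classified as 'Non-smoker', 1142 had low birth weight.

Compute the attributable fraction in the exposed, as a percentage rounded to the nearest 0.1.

30.1

From the description: a = 1225, b = 701, c = 1142, d = 1427.
Risk in exposed = 1225/1926 = 0.63603; risk in unexposed = 1142/2569 = 0.44453.
RR = 0.63603/0.44453 = 1.43080
AR% = (RR − 1)/RR × 100 = (1.43080 − 1)/1.43080 × 100 = 30.1088%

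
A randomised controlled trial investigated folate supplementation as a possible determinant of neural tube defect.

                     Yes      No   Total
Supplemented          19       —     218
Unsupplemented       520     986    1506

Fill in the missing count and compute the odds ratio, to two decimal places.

The missing cell is in the exposed row: 218 − 19 = 199.
So a = 19, b = 199, c = 520, d = 986.
OR = (a·d)/(b·c) = (19 × 986) / (199 × 520) = 18734 / 103480 = 0.18104

0.18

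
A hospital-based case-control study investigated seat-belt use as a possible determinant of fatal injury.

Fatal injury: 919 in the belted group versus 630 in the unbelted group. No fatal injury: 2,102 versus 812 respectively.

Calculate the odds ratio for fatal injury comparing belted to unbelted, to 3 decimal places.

0.564

From the description: a = 919, b = 2102, c = 630, d = 812.
OR = (a·d)/(b·c) = (919 × 812) / (2102 × 630) = 746228 / 1324260 = 0.56351
Exposure is associated with lower odds of fatal injury (OR = 0.56 < 1).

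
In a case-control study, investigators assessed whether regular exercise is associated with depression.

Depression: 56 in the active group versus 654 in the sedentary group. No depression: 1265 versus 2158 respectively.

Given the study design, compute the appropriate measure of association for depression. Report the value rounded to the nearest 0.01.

0.15

From the description: a = 56, b = 1265, c = 654, d = 2158.
This is a case-control study: participants were sampled on outcome status, so risks in the source population cannot be estimated directly — relative risk is not valid here. The odds ratio is the appropriate measure.
OR = (a·d)/(b·c) = (56 × 2158) / (1265 × 654) = 120848 / 827310 = 0.14607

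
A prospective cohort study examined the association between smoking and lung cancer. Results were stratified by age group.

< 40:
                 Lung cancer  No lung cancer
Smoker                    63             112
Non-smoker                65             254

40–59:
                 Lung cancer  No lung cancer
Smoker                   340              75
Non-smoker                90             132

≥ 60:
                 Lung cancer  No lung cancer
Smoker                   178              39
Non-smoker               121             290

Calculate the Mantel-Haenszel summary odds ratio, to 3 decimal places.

OR_MH = Σ(aᵢdᵢ/nᵢ) / Σ(bᵢcᵢ/nᵢ), where nᵢ is the stratum total.
Stratum 1 (< 40): n = 494; a·d/n = 63·254/494 = 32.3927; b·c/n = 112·65/494 = 14.7368
Stratum 2 (40–59): n = 637; a·d/n = 340·132/637 = 70.4553; b·c/n = 75·90/637 = 10.5965
Stratum 3 (≥ 60): n = 628; a·d/n = 178·290/628 = 82.1975; b·c/n = 39·121/628 = 7.5143
OR_MH = (32.3927 + 70.4553 + 82.1975) / (14.7368 + 10.5965 + 7.5143) = 185.0454 / 32.8477 = 5.63343

5.633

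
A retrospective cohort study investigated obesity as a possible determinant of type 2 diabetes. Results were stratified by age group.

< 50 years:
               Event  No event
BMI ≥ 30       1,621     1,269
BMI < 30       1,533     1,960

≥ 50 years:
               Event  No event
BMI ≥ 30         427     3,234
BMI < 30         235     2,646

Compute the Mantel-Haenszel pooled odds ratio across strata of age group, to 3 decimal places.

OR_MH = Σ(aᵢdᵢ/nᵢ) / Σ(bᵢcᵢ/nᵢ), where nᵢ is the stratum total.
Stratum 1 (< 50 years): n = 6383; a·d/n = 1621·1960/6383 = 497.7534; b·c/n = 1269·1533/6383 = 304.7747
Stratum 2 (≥ 50 years): n = 6542; a·d/n = 427·2646/6542 = 172.7059; b·c/n = 3234·235/6542 = 116.1709
OR_MH = (497.7534 + 172.7059) / (304.7747 + 116.1709) = 670.4593 / 420.9456 = 1.59275

1.593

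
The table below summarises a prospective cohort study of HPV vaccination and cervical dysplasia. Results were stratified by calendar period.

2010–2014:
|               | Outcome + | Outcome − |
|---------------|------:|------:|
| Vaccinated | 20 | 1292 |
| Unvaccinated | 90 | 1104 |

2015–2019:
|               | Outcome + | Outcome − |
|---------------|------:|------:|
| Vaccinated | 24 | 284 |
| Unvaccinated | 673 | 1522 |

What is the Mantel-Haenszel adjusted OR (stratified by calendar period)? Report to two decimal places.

OR_MH = Σ(aᵢdᵢ/nᵢ) / Σ(bᵢcᵢ/nᵢ), where nᵢ is the stratum total.
Stratum 1 (2010–2014): n = 2506; a·d/n = 20·1104/2506 = 8.8109; b·c/n = 1292·90/2506 = 46.4006
Stratum 2 (2015–2019): n = 2503; a·d/n = 24·1522/2503 = 14.5937; b·c/n = 284·673/2503 = 76.3612
OR_MH = (8.8109 + 14.5937) / (46.4006 + 76.3612) = 23.4045 / 122.7618 = 0.19065

0.19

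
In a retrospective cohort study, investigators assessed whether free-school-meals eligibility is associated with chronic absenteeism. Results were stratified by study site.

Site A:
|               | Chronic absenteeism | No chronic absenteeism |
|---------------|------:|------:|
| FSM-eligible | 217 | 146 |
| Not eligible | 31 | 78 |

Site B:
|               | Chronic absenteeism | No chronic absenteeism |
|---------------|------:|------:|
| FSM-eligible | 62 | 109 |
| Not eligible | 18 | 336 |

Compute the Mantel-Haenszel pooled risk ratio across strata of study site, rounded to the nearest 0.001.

RR_MH = Σ(aᵢ·n₀ᵢ/nᵢ) / Σ(cᵢ·n₁ᵢ/nᵢ), with n₁ᵢ = aᵢ+bᵢ (exposed), n₀ᵢ = cᵢ+dᵢ (unexposed), nᵢ = n₁ᵢ+n₀ᵢ.
Stratum 1 (Site A): n₁ = 363, n₀ = 109, n = 472; a·n₀/n = 217·109/472 = 50.1123; c·n₁/n = 31·363/472 = 23.8411
Stratum 2 (Site B): n₁ = 171, n₀ = 354, n = 525; a·n₀/n = 62·354/525 = 41.8057; c·n₁/n = 18·171/525 = 5.8629
RR_MH = (50.1123 + 41.8057) / (23.8411 + 5.8629) = 91.9180 / 29.7040 = 3.09447

3.094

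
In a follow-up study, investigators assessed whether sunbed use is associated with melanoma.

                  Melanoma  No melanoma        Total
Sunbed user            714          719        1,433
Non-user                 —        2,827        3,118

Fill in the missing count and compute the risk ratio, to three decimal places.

5.339

The missing cell is in the unexposed row: 3118 − 2827 = 291.
So a = 714, b = 719, c = 291, d = 2827.
RR = [a/(a+b)] / [c/(c+d)] = (714/1433) / (291/3118) = 0.49826/0.09333 = 5.33870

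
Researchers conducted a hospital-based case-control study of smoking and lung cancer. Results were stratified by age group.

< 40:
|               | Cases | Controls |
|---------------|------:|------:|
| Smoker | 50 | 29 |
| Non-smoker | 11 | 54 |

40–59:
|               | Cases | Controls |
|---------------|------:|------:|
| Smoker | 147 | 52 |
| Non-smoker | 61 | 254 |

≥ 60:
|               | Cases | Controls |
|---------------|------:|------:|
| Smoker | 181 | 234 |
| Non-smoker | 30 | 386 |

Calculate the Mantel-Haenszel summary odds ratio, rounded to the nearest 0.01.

10.42

OR_MH = Σ(aᵢdᵢ/nᵢ) / Σ(bᵢcᵢ/nᵢ), where nᵢ is the stratum total.
Stratum 1 (< 40): n = 144; a·d/n = 50·54/144 = 18.7500; b·c/n = 29·11/144 = 2.2153
Stratum 2 (40–59): n = 514; a·d/n = 147·254/514 = 72.6420; b·c/n = 52·61/514 = 6.1712
Stratum 3 (≥ 60): n = 831; a·d/n = 181·386/831 = 84.0746; b·c/n = 234·30/831 = 8.4477
OR_MH = (18.7500 + 72.6420 + 84.0746) / (2.2153 + 6.1712 + 8.4477) = 175.4666 / 16.8341 = 10.42326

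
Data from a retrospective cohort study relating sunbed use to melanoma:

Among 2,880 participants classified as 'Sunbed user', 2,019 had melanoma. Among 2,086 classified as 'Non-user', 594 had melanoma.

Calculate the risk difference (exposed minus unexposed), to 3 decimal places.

0.416

From the description: a = 2019, b = 861, c = 594, d = 1492.
Risk in exposed = 2019/2880 = 0.701042; risk in unexposed = 594/2086 = 0.284756.
Risk difference = 0.701042 − 0.284756 = 0.416286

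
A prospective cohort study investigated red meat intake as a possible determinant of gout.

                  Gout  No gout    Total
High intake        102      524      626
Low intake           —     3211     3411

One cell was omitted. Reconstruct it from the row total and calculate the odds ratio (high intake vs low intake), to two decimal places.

3.13

The missing cell is in the unexposed row: 3411 − 3211 = 200.
So a = 102, b = 524, c = 200, d = 3211.
OR = (a·d)/(b·c) = (102 × 3211) / (524 × 200) = 327522 / 104800 = 3.12521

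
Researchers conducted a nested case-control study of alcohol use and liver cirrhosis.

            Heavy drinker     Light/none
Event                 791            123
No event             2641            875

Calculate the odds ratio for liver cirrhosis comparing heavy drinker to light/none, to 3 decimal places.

2.131

Reading the table with exposure as columns: a = 791 (Heavy drinker, case), b = 2641 (Heavy drinker, non-case), c = 123 (Light/none, case), d = 875.
OR = (a·d)/(b·c) = (791 × 875) / (2641 × 123) = 692125 / 324843 = 2.13064
The odds of liver cirrhosis are about 2.13 times as high in the heavy drinker group.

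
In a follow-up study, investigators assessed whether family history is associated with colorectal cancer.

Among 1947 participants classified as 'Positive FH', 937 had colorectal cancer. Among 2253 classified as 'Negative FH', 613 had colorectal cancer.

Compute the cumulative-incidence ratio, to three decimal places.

From the description: a = 937, b = 1010, c = 613, d = 1640.
Risk in exposed = 937/1947 = 0.48125; risk in unexposed = 613/2253 = 0.27208.
RR = 0.48125 / 0.27208 = 1.76878
The risk among the exposed is 1.77 times that among the unexposed.

1.769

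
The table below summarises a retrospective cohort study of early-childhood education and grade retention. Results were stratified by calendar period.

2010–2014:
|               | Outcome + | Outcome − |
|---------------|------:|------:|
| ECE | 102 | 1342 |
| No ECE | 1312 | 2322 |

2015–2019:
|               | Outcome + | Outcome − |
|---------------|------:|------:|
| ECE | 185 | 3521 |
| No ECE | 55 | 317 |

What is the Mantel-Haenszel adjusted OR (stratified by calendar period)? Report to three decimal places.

OR_MH = Σ(aᵢdᵢ/nᵢ) / Σ(bᵢcᵢ/nᵢ), where nᵢ is the stratum total.
Stratum 1 (2010–2014): n = 5078; a·d/n = 102·2322/5078 = 46.6412; b·c/n = 1342·1312/5078 = 346.7318
Stratum 2 (2015–2019): n = 4078; a·d/n = 185·317/4078 = 14.3808; b·c/n = 3521·55/4078 = 47.4877
OR_MH = (46.6412 + 14.3808) / (346.7318 + 47.4877) = 61.0220 / 394.2195 = 0.15479

0.155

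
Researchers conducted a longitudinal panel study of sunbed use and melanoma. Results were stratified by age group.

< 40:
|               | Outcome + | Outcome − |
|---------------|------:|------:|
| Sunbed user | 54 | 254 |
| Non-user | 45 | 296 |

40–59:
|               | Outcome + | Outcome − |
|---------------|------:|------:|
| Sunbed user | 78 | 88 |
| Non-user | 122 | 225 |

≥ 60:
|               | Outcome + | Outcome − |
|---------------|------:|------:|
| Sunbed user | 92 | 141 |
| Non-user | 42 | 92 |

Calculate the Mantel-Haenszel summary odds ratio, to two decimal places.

1.50

OR_MH = Σ(aᵢdᵢ/nᵢ) / Σ(bᵢcᵢ/nᵢ), where nᵢ is the stratum total.
Stratum 1 (< 40): n = 649; a·d/n = 54·296/649 = 24.6287; b·c/n = 254·45/649 = 17.6117
Stratum 2 (40–59): n = 513; a·d/n = 78·225/513 = 34.2105; b·c/n = 88·122/513 = 20.9279
Stratum 3 (≥ 60): n = 367; a·d/n = 92·92/367 = 23.0627; b·c/n = 141·42/367 = 16.1362
OR_MH = (24.6287 + 34.2105 + 23.0627) / (17.6117 + 20.9279 + 16.1362) = 81.9019 / 54.6758 = 1.49795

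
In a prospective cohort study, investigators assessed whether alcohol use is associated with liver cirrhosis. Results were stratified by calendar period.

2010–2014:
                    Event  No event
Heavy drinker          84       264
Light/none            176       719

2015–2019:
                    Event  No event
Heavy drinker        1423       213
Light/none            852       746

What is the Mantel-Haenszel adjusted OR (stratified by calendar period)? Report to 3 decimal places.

OR_MH = Σ(aᵢdᵢ/nᵢ) / Σ(bᵢcᵢ/nᵢ), where nᵢ is the stratum total.
Stratum 1 (2010–2014): n = 1243; a·d/n = 84·719/1243 = 48.5889; b·c/n = 264·176/1243 = 37.3805
Stratum 2 (2015–2019): n = 3234; a·d/n = 1423·746/3234 = 328.2492; b·c/n = 213·852/3234 = 56.1150
OR_MH = (48.5889 + 328.2492) / (37.3805 + 56.1150) = 376.8381 / 93.4956 = 4.03055

4.031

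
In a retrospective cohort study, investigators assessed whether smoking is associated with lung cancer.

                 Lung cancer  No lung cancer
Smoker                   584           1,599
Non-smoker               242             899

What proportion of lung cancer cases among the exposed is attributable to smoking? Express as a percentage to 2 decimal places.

Cells: a = 584, b = 1599, c = 242, d = 899.
Risk in exposed = 584/2183 = 0.26752; risk in unexposed = 242/1141 = 0.21209.
RR = 0.26752/0.21209 = 1.26133
AR% = (RR − 1)/RR × 100 = (1.26133 − 1)/1.26133 × 100 = 20.7187%

20.72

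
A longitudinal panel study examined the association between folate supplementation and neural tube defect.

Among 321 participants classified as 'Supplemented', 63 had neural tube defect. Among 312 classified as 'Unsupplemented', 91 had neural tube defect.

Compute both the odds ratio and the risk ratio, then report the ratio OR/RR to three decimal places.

0.881

From the description: a = 63, b = 258, c = 91, d = 221.
OR = (63·221)/(258·91) = 13923/23478 = 0.59302
Risk in exposed = 63/321 = 0.19626; risk in unexposed = 91/312 = 0.29167; RR = 0.67290
OR/RR = 0.59302 / 0.67290 = 0.88130
The outcome is not rare, so the OR lies further from 1 than the RR.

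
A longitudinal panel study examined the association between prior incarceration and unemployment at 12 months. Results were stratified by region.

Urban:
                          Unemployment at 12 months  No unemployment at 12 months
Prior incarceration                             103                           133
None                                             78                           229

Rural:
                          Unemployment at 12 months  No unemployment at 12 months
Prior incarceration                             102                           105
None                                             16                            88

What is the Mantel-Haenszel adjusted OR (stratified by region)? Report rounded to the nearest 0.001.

OR_MH = Σ(aᵢdᵢ/nᵢ) / Σ(bᵢcᵢ/nᵢ), where nᵢ is the stratum total.
Stratum 1 (Urban): n = 543; a·d/n = 103·229/543 = 43.4383; b·c/n = 133·78/543 = 19.1050
Stratum 2 (Rural): n = 311; a·d/n = 102·88/311 = 28.8617; b·c/n = 105·16/311 = 5.4019
OR_MH = (43.4383 + 28.8617) / (19.1050 + 5.4019) = 72.3000 / 24.5069 = 2.95019

2.950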